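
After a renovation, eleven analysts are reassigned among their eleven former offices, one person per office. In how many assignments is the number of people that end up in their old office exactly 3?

Choose which 3 of the 11 are fixed: C(11,3) = 165.
The remaining 8 must be deranged: !8 = 14833.
Total: 165 × 14833 = 2447445.

2447445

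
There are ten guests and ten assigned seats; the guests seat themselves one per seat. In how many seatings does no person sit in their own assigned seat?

Recurrence: !10 = 9·(!9 + !8).
!10 = 9·(133496 + 14833) = 9·148329 = 1334961

1334961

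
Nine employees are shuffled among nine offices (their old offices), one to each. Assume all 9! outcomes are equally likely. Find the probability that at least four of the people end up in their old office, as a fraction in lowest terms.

6883/362880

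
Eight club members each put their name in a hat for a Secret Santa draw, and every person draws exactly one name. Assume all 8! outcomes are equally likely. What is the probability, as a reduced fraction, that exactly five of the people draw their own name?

1/360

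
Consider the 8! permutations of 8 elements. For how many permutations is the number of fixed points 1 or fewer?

29665

Sum C(8,i)·!(8-i) for i = 0..1:
  i=0: C(8,0)·!8 = 1·14833 = 14833
  i=1: C(8,1)·!7 = 8·1854 = 14832
Total = 29665.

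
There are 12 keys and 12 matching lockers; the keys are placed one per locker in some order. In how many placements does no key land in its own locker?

176214841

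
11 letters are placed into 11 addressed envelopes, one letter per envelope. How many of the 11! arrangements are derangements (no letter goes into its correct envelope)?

Recurrence: !11 = 11·!10 + (-1)^11.
!11 = 11·1334961 - 1 = 14684570

14684570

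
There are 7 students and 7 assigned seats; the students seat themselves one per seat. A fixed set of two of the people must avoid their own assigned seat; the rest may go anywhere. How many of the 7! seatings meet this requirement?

3720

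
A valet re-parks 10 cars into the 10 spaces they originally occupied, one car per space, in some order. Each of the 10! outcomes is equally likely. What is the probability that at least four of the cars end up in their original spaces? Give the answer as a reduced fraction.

34457/1814400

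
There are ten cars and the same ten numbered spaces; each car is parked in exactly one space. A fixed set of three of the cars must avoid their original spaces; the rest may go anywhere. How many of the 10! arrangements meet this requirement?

2656080

Inclusion-exclusion on the 3 forbidden self-matches:
Σ_{j=0}^{3} (-1)^j C(3,j)(10-j)!
= C(3,0)·10! - C(3,1)·9! + C(3,2)·8! - C(3,3)·7!
= 3628800 - 1088640 + 120960 - 5040
= 2656080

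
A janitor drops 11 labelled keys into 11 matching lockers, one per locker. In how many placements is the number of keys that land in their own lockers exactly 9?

55

Choose which 9 of the 11 are fixed: C(11,9) = 55.
The other 2 form a derangement: !2 = 1.
Total: 55 × 1 = 55.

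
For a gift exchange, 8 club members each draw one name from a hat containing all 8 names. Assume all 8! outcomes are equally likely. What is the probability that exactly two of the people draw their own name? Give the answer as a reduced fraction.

53/288

Favorable outcomes: C(8,2)·!6 = 28·265 = 7420.
Total outcomes: 8! = 40320.
Probability = 7420/40320 = 53/288.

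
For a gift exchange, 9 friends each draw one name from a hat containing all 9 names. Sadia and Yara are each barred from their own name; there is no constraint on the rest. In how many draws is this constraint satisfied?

287280

Let A_j be the event that the j-th constrained one is fixed. By inclusion-exclusion over the 2 events:
Σ_{j=0}^{2} (-1)^j C(2,j)(9-j)!
= C(2,0)·9! - C(2,1)·8! + C(2,2)·7!
= 362880 - 80640 + 5040
= 287280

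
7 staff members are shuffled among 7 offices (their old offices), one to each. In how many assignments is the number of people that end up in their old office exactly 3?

315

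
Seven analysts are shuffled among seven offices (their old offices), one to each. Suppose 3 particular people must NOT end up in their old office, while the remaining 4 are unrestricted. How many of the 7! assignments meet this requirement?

3216

Let A_j be the event that the j-th constrained one is fixed. By inclusion-exclusion over the 3 events:
Σ_{j=0}^{3} (-1)^j C(3,j)(7-j)!
= C(3,0)·7! - C(3,1)·6! + C(3,2)·5! - C(3,3)·4!
= 5040 - 2160 + 360 - 24
= 3216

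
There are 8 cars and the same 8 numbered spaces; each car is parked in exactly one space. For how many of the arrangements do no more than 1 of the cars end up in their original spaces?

29665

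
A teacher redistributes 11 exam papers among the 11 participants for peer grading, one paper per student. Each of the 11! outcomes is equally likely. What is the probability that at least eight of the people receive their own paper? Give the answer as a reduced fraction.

193/19958400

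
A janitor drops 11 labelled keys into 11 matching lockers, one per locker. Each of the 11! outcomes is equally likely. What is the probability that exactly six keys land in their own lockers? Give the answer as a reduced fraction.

11/21600

Favorable outcomes: C(11,6)·!5 = 462·44 = 20328.
Total outcomes: 11! = 39916800.
Probability = 20328/39916800 = 11/21600.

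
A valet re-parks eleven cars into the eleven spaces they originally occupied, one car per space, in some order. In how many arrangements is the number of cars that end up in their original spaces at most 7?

39916414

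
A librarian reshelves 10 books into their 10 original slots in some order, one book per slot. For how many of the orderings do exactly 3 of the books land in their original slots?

222480

Choose which 3 of the 10 are fixed: C(10,3) = 120.
The remaining 7 must be deranged: !7 = 1854.
Total: 120 × 1854 = 222480.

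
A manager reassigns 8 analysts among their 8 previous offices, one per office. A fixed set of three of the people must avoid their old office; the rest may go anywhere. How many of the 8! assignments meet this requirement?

27240

Inclusion-exclusion on the 3 forbidden self-matches:
Σ_{j=0}^{3} (-1)^j C(3,j)(8-j)!
= C(3,0)·8! - C(3,1)·7! + C(3,2)·6! - C(3,3)·5!
= 40320 - 15120 + 2160 - 120
= 27240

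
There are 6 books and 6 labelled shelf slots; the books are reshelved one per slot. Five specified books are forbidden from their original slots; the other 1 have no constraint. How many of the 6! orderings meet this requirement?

Let A_j be the event that the j-th constrained one is fixed. By inclusion-exclusion over the 5 events:
Σ_{j=0}^{5} (-1)^j C(5,j)(6-j)!
= C(5,0)·6! - C(5,1)·5! + C(5,2)·4! - C(5,3)·3! + C(5,4)·2! - C(5,5)·1!
= 720 - 600 + 240 - 60 + 10 - 1
= 309

309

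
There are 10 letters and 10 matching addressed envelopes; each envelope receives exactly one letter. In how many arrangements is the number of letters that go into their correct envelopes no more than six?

3628514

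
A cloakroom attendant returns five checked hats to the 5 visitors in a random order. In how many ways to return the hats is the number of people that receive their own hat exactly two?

20

Pick the 2 fixed positions: C(5,2) = 10 ways.
The other 3 form a derangement: !3 = 2.
Total: 10 × 2 = 20.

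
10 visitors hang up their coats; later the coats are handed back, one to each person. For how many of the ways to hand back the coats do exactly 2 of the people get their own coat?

Choose which 2 of the 10 are fixed: C(10,2) = 45.
The other 8 form a derangement: !8 = 14833.
Total: 45 × 14833 = 667485.

667485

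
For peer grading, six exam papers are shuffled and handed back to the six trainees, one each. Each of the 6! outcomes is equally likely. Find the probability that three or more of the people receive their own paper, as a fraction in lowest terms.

7/90

Favorable outcomes: Σ_{i≥3} C(6,i)·!(6-i) = 20·2 + 15·1 + 6·0 + 1·1 = 56.
Total outcomes: 6! = 720.
Probability = 56/720 = 7/90.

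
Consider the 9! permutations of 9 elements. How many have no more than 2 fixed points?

Sum C(9,i)·!(9-i) for i = 0..2:
  i=0: C(9,0)·!9 = 1·133496 = 133496
  i=1: C(9,1)·!8 = 9·14833 = 133497
  i=2: C(9,2)·!7 = 36·1854 = 66744
Total = 333737.

333737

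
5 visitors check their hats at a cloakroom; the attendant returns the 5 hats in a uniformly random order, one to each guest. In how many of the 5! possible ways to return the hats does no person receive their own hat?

The subfactorial !5 = [5!/e] (nearest integer).
5! = 120, and 120/e ≈ 44.15, so !5 = 44.

44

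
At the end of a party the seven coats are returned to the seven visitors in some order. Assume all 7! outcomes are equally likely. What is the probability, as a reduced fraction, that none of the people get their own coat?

103/280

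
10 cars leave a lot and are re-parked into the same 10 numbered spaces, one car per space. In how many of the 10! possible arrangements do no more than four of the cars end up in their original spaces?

3615536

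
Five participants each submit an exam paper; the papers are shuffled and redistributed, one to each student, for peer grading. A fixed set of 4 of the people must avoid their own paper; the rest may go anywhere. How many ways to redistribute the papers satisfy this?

Inclusion-exclusion on the 4 forbidden self-matches:
Σ_{j=0}^{4} (-1)^j C(4,j)(5-j)!
= C(4,0)·5! - C(4,1)·4! + C(4,2)·3! - C(4,3)·2! + C(4,4)·1!
= 120 - 96 + 36 - 8 + 1
= 53

53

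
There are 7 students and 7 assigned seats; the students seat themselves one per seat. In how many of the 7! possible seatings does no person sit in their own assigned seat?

!7 is the nearest integer to 7!/e.
7! = 5040, and 5040/e ≈ 1854.11, so !7 = 1854.

1854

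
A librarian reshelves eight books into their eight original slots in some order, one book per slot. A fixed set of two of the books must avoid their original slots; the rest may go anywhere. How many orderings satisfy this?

Inclusion-exclusion on the 2 forbidden self-matches:
Σ_{j=0}^{2} (-1)^j C(2,j)(8-j)!
= C(2,0)·8! - C(2,1)·7! + C(2,2)·6!
= 40320 - 10080 + 720
= 30960

30960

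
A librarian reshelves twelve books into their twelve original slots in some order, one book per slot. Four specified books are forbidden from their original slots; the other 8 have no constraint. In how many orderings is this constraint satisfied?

Inclusion-exclusion on the 4 forbidden self-matches:
Σ_{j=0}^{4} (-1)^j C(4,j)(12-j)!
= C(4,0)·12! - C(4,1)·11! + C(4,2)·10! - C(4,3)·9! + C(4,4)·8!
= 479001600 - 159667200 + 21772800 - 1451520 + 40320
= 339696000

339696000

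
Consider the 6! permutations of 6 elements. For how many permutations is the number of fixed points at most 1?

529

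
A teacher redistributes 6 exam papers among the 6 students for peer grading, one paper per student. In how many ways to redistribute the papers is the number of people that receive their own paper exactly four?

15

Pick the 4 fixed positions: C(6,4) = 15 ways.
The other 2 form a derangement: !2 = 1.
Total: 15 × 1 = 15.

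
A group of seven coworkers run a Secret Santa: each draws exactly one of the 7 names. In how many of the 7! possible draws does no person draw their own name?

Use !n = (n-1)(!(n-1) + !(n-2)).
!7 = 6·(265 + 44) = 6·309 = 1854

1854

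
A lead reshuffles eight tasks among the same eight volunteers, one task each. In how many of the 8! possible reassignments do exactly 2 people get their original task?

7420

Pick the 2 fixed positions: C(8,2) = 28 ways.
The other 6 form a derangement: !6 = 265.
Total: 28 × 265 = 7420.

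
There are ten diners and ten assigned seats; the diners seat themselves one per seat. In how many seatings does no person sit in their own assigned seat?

!10 = 10! · Σ_{k=0}^{10} (-1)^k/k!
= 10! - 10!/1! + 10!/2! - 10!/3! + 10!/4! - 10!/5! + 10!/6! - 10!/7! + 10!/8! - 10!/9! + 10!/10!
= 3628800 - 3628800 + 1814400 - 604800 + 151200 - 30240 + 5040 - 720 + 90 - 10 + 1
= 1334961

1334961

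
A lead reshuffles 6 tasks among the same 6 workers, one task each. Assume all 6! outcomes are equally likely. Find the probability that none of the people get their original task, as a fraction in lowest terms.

Favorable outcomes: !6 = 265.
Total outcomes: 6! = 720.
Probability = 265/720 = 53/144.

53/144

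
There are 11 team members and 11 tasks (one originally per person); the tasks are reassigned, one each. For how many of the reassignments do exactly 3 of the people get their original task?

Choose which 3 of the 11 are fixed: C(11,3) = 165.
The remaining 8 must be deranged: !8 = 14833.
Total: 165 × 14833 = 2447445.

2447445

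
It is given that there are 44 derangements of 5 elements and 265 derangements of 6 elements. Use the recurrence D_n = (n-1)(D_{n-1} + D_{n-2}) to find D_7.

D_7 = (7-1)·(D_6 + D_5) = 6·(265 + 44) = 6·309 = 1854.

1854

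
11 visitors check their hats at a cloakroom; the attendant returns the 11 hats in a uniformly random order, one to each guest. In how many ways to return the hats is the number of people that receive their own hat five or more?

# with exactly i fixed is C(11,i)·!(11-i); sum over i=5..11:
  i=5: C(11,5)·!6 = 462·265 = 122430
  i=6: C(11,6)·!5 = 462·44 = 20328
  i=7: C(11,7)·!4 = 330·9 = 2970
  i=8: C(11,8)·!3 = 165·2 = 330
  i=9: C(11,9)·!2 = 55·1 = 55
  i=10: C(11,10)·!1 = 11·0 = 0
  i=11: C(11,11)·!0 = 1·1 = 1
Total = 146114.

146114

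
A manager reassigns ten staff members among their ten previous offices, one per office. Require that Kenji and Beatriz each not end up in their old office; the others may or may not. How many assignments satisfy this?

2943360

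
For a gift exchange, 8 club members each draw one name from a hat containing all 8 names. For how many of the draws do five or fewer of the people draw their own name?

40291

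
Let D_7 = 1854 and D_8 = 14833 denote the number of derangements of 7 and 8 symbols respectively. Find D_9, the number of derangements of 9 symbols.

D_9 = (9-1)·(D_8 + D_7) = 8·(14833 + 1854) = 8·16687 = 133496.

133496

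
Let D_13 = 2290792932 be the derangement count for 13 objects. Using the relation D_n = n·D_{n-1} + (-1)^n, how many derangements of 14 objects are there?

D_14 = 14·2290792932 + 1 = 32071101049.

32071101049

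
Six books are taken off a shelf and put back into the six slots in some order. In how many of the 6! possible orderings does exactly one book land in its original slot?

264

Choose which one of the 6 is fixed: C(6,1) = 6.
The other 5 form a derangement: !5 = 44.
Total: 6 × 44 = 264.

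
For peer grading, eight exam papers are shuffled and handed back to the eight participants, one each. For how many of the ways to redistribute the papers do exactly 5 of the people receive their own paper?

Choose which 5 of the 8 are fixed: C(8,5) = 56.
The remaining 3 must be deranged: !3 = 2.
Total: 56 × 2 = 112.

112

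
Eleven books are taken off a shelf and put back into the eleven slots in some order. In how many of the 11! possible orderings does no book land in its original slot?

14684570

The subfactorial !11 = [11!/e] (nearest integer).
11! = 39916800, and 39916800/e ≈ 14684570.08, so !11 = 14684570.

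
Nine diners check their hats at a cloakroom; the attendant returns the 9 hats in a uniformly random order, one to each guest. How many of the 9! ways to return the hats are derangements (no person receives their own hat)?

133496

The subfactorial !9 = [9!/e] (nearest integer).
9! = 362880, and 362880/e ≈ 133496.09, so !9 = 133496.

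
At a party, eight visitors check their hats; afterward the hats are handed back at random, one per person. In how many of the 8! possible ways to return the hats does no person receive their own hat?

14833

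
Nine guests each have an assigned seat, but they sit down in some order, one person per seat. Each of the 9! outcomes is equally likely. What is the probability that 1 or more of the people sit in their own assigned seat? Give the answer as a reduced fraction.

28673/45360

Favorable outcomes: Σ_{i≥1} C(9,i)·!(9-i) = 9·14833 + 36·1854 + 84·265 + 126·44 + 126·9 + 84·2 + 36·1 + 9·0 + 1·1 = 229384.
Total outcomes: 9! = 362880.
Probability = 229384/362880 = 28673/45360.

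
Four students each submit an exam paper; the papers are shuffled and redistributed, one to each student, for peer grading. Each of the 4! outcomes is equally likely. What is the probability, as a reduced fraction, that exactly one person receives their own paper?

Favorable outcomes: C(4,1)·!3 = 4·2 = 8.
Total outcomes: 4! = 24.
Probability = 8/24 = 1/3.

1/3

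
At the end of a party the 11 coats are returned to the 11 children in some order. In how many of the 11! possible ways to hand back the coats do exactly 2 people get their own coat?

7342280

Pick the 2 fixed positions: C(11,2) = 55 ways.
The other 9 form a derangement: !9 = 133496.
Total: 55 × 133496 = 7342280.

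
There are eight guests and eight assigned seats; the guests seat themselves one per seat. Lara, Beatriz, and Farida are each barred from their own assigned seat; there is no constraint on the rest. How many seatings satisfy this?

Let A_j be the event that the j-th constrained one is fixed. By inclusion-exclusion over the 3 events:
Σ_{j=0}^{3} (-1)^j C(3,j)(8-j)!
= C(3,0)·8! - C(3,1)·7! + C(3,2)·6! - C(3,3)·5!
= 40320 - 15120 + 2160 - 120
= 27240

27240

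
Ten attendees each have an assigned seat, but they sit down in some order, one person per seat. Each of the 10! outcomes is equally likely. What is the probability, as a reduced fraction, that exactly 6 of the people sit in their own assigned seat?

Favorable outcomes: C(10,6)·!4 = 210·9 = 1890.
Total outcomes: 10! = 3628800.
Probability = 1890/3628800 = 1/1920.

1/1920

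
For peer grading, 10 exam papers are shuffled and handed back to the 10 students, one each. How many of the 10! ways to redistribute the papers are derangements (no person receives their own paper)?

1334961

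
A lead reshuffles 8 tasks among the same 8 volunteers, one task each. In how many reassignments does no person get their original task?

14833

The subfactorial !8 = [8!/e] (nearest integer).
8! = 40320, and 40320/e ≈ 14832.90, so !8 = 14833.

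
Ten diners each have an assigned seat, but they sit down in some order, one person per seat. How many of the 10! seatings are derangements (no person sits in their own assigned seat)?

1334961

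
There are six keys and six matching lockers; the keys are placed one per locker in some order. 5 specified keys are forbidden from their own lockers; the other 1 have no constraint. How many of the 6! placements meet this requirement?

309

Inclusion-exclusion on the 5 forbidden self-matches:
Σ_{j=0}^{5} (-1)^j C(5,j)(6-j)!
= C(5,0)·6! - C(5,1)·5! + C(5,2)·4! - C(5,3)·3! + C(5,4)·2! - C(5,5)·1!
= 720 - 600 + 240 - 60 + 10 - 1
= 309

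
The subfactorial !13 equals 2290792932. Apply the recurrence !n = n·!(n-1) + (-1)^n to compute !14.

!14 = 14·2290792932 + 1 = 32071101049.

32071101049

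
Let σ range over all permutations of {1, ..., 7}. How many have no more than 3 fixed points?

4948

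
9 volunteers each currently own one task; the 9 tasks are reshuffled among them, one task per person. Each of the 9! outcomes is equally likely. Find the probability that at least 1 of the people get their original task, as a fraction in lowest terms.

28673/45360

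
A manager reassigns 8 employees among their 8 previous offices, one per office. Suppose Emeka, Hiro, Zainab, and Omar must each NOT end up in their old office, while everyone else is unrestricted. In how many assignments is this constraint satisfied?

Let A_j be the event that the j-th constrained one is fixed. By inclusion-exclusion over the 4 events:
Σ_{j=0}^{4} (-1)^j C(4,j)(8-j)!
= C(4,0)·8! - C(4,1)·7! + C(4,2)·6! - C(4,3)·5! + C(4,4)·4!
= 40320 - 20160 + 4320 - 480 + 24
= 24024

24024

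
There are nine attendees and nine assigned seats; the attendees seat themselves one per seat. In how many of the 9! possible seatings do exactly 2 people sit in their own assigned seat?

66744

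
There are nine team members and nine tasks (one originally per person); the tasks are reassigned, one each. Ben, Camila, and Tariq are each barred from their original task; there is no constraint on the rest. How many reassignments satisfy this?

256320

Let A_j be the event that the j-th constrained one is fixed. By inclusion-exclusion over the 3 events:
Σ_{j=0}^{3} (-1)^j C(3,j)(9-j)!
= C(3,0)·9! - C(3,1)·8! + C(3,2)·7! - C(3,3)·6!
= 362880 - 120960 + 15120 - 720
= 256320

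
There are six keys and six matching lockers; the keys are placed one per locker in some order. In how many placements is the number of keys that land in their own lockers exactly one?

264

Pick the single fixed position: C(6,1) = 6 ways.
The remaining 5 must be deranged: !5 = 44.
Total: 6 × 44 = 264.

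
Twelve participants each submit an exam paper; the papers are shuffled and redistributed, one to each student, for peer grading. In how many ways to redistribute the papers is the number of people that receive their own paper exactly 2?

88107426

Pick the 2 fixed positions: C(12,2) = 66 ways.
The remaining 10 must be deranged: !10 = 1334961.
Total: 66 × 1334961 = 88107426.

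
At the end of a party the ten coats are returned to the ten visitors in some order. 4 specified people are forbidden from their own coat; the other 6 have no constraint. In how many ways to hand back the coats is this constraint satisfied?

2399760

Inclusion-exclusion on the 4 forbidden self-matches:
Σ_{j=0}^{4} (-1)^j C(4,j)(10-j)!
= C(4,0)·10! - C(4,1)·9! + C(4,2)·8! - C(4,3)·7! + C(4,4)·6!
= 3628800 - 1451520 + 241920 - 20160 + 720
= 2399760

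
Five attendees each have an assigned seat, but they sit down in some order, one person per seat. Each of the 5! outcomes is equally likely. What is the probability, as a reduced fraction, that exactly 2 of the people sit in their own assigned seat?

Favorable outcomes: C(5,2)·!3 = 10·2 = 20.
Total outcomes: 5! = 120.
Probability = 20/120 = 1/6.

1/6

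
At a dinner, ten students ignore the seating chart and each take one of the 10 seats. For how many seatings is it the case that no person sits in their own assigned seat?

1334961

The subfactorial !10 = [10!/e] (nearest integer).
10! = 3628800, and 3628800/e ≈ 1334960.92, so !10 = 1334961.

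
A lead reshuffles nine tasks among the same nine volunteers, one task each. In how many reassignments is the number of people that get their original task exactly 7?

36

Pick the 7 fixed positions: C(9,7) = 36 ways.
The other 2 form a derangement: !2 = 1.
Total: 36 × 1 = 36.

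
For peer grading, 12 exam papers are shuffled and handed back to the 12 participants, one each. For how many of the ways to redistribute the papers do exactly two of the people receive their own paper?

Pick the 2 fixed positions: C(12,2) = 66 ways.
The other 10 form a derangement: !10 = 1334961.
Total: 66 × 1334961 = 88107426.

88107426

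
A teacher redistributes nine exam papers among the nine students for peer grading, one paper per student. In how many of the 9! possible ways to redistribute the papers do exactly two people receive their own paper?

66744

Choose which 2 of the 9 are fixed: C(9,2) = 36.
The other 7 form a derangement: !7 = 1854.
Total: 36 × 1854 = 66744.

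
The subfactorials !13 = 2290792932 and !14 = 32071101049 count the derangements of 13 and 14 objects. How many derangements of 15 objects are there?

!15 = (15-1)·(!14 + !13) = 14·(32071101049 + 2290792932) = 14·34361893981 = 481066515734.

481066515734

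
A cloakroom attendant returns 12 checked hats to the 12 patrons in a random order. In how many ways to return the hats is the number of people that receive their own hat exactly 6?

244860

Pick the 6 fixed positions: C(12,6) = 924 ways.
The remaining 6 must be deranged: !6 = 265.
Total: 924 × 265 = 244860.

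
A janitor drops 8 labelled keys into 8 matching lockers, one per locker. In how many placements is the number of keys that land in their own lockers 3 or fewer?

# with exactly i fixed is C(8,i)·!(8-i); sum over i=0..3:
  i=0: C(8,0)·!8 = 1·14833 = 14833
  i=1: C(8,1)·!7 = 8·1854 = 14832
  i=2: C(8,2)·!6 = 28·265 = 7420
  i=3: C(8,3)·!5 = 56·44 = 2464
Total = 39549.

39549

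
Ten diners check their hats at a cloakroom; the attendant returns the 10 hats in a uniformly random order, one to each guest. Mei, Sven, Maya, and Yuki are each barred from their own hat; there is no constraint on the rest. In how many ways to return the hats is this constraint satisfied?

2399760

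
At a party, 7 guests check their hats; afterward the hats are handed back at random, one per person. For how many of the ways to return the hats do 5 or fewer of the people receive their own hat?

5039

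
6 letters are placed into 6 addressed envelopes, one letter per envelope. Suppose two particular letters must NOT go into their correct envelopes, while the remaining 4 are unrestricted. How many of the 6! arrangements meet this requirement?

Inclusion-exclusion on the 2 forbidden self-matches:
Σ_{j=0}^{2} (-1)^j C(2,j)(6-j)!
= C(2,0)·6! - C(2,1)·5! + C(2,2)·4!
= 720 - 240 + 24
= 504

504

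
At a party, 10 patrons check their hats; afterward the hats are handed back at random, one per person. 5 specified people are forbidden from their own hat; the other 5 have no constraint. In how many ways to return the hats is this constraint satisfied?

2170680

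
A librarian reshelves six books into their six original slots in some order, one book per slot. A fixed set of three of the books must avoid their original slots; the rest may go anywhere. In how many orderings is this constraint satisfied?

426

Let A_j be the event that the j-th constrained one is fixed. By inclusion-exclusion over the 3 events:
Σ_{j=0}^{3} (-1)^j C(3,j)(6-j)!
= C(3,0)·6! - C(3,1)·5! + C(3,2)·4! - C(3,3)·3!
= 720 - 360 + 72 - 6
= 426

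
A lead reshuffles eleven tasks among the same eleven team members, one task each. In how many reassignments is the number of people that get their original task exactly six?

20328

Pick the 6 fixed positions: C(11,6) = 462 ways.
The other 5 form a derangement: !5 = 44.
Total: 462 × 44 = 20328.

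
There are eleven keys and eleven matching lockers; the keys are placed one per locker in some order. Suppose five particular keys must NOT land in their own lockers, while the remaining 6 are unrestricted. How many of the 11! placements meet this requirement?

Inclusion-exclusion on the 5 forbidden self-matches:
Σ_{j=0}^{5} (-1)^j C(5,j)(11-j)!
= C(5,0)·11! - C(5,1)·10! + C(5,2)·9! - C(5,3)·8! + C(5,4)·7! - C(5,5)·6!
= 39916800 - 18144000 + 3628800 - 403200 + 25200 - 720
= 25022880

25022880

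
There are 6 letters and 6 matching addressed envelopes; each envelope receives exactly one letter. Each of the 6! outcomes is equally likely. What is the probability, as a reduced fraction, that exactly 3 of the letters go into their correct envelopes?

1/18

Favorable outcomes: C(6,3)·!3 = 20·2 = 40.
Total outcomes: 6! = 720.
Probability = 40/720 = 1/18.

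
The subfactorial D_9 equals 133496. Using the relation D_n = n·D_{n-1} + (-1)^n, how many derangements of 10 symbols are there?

D_10 = 10·133496 + 1 = 1334961.

1334961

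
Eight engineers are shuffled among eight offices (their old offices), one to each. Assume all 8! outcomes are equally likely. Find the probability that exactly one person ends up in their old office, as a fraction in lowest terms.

103/280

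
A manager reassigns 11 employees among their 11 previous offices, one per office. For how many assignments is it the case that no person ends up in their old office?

The number of derangements of 11 is !11 = Σ_{k=0}^{11} (-1)^k·11!/k!
= 11! - 11!/1! + 11!/2! - 11!/3! + 11!/4! - 11!/5! + 11!/6! - 11!/7! + 11!/8! - 11!/9! + 11!/10! - 11!/11!
= 39916800 - 39916800 + 19958400 - 6652800 + 1663200 - 332640 + 55440 - 7920 + 990 - 110 + 11 - 1
= 14684570

14684570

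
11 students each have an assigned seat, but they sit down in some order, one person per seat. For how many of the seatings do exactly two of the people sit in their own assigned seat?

Pick the 2 fixed positions: C(11,2) = 55 ways.
The other 9 form a derangement: !9 = 133496.
Total: 55 × 133496 = 7342280.

7342280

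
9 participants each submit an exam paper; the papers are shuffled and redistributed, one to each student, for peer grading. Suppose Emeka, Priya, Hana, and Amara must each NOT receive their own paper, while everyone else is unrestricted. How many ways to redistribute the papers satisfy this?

Inclusion-exclusion on the 4 forbidden self-matches:
Σ_{j=0}^{4} (-1)^j C(4,j)(9-j)!
= C(4,0)·9! - C(4,1)·8! + C(4,2)·7! - C(4,3)·6! + C(4,4)·5!
= 362880 - 161280 + 30240 - 2880 + 120
= 229080

229080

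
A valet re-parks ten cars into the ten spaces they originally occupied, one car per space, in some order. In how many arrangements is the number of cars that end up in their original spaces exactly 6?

1890

Pick the 6 fixed positions: C(10,6) = 210 ways.
The other 4 form a derangement: !4 = 9.
Total: 210 × 9 = 1890.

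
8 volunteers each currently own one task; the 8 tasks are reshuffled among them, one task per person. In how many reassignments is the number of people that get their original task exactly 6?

28

Choose which 6 of the 8 are fixed: C(8,6) = 28.
The other 2 form a derangement: !2 = 1.
Total: 28 × 1 = 28.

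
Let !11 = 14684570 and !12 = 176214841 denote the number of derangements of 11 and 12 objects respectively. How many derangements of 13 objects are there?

2290792932

!13 = (13-1)·(!12 + !11) = 12·(176214841 + 14684570) = 12·190899411 = 2290792932.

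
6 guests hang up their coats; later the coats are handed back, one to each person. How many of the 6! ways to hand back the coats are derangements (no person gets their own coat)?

265

!6 is the nearest integer to 6!/e.
6! = 720, and 720/e ≈ 264.87, so !6 = 265.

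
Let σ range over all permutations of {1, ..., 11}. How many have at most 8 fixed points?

39916744

# with exactly i fixed is C(11,i)·!(11-i); sum over i=0..8:
  i=0: C(11,0)·!11 = 1·14684570 = 14684570
  i=1: C(11,1)·!10 = 11·1334961 = 14684571
  i=2: C(11,2)·!9 = 55·133496 = 7342280
  i=3: C(11,3)·!8 = 165·14833 = 2447445
  i=4: C(11,4)·!7 = 330·1854 = 611820
  i=5: C(11,5)·!6 = 462·265 = 122430
  i=6: C(11,6)·!5 = 462·44 = 20328
  i=7: C(11,7)·!4 = 330·9 = 2970
  i=8: C(11,8)·!3 = 165·2 = 330
Total = 39916744.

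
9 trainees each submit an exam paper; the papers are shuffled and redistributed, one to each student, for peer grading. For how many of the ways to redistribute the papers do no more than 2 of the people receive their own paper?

333737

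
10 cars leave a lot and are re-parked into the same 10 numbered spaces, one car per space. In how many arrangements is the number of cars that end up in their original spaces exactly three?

222480

Choose which 3 of the 10 are fixed: C(10,3) = 120.
The remaining 7 must be deranged: !7 = 1854.
Total: 120 × 1854 = 222480.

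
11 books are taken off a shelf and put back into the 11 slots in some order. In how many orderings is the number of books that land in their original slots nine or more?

# with exactly i fixed is C(11,i)·!(11-i); sum over i=9..11:
  i=9: C(11,9)·!2 = 55·1 = 55
  i=10: C(11,10)·!1 = 11·0 = 0
  i=11: C(11,11)·!0 = 1·1 = 1
Total = 56.

56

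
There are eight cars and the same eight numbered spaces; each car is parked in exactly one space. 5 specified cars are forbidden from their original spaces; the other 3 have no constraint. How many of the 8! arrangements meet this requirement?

21234

Let A_j be the event that the j-th constrained one is fixed. By inclusion-exclusion over the 5 events:
Σ_{j=0}^{5} (-1)^j C(5,j)(8-j)!
= C(5,0)·8! - C(5,1)·7! + C(5,2)·6! - C(5,3)·5! + C(5,4)·4! - C(5,5)·3!
= 40320 - 25200 + 7200 - 1200 + 120 - 6
= 21234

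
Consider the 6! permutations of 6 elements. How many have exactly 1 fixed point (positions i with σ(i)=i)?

Choose which one of the 6 is fixed: C(6,1) = 6.
The remaining 5 must be deranged: !5 = 44.
Total: 6 × 44 = 264.

264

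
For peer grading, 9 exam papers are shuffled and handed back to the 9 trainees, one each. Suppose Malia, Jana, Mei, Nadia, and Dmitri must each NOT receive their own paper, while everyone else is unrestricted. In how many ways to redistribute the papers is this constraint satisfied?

205056

Let A_j be the event that the j-th constrained one is fixed. By inclusion-exclusion over the 5 events:
Σ_{j=0}^{5} (-1)^j C(5,j)(9-j)!
= C(5,0)·9! - C(5,1)·8! + C(5,2)·7! - C(5,3)·6! + C(5,4)·5! - C(5,5)·4!
= 362880 - 201600 + 50400 - 7200 + 600 - 24
= 205056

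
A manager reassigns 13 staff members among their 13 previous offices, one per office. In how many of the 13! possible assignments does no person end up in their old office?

2290792932

!13 is the nearest integer to 13!/e.
13! = 6227020800, and 6227020800/e ≈ 2290792932.07, so !13 = 2290792932.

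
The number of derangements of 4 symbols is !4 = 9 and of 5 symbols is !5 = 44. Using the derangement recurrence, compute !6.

265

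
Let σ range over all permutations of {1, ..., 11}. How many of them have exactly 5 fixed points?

122430

Choose which 5 of the 11 are fixed: C(11,5) = 462.
The remaining 6 must be deranged: !6 = 265.
Total: 462 × 265 = 122430.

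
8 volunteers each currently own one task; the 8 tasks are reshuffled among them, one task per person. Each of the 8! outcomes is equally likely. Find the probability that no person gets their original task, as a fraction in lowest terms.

Favorable outcomes: !8 = 14833.
Total outcomes: 8! = 40320.
Probability = 14833/40320 = 2119/5760.

2119/5760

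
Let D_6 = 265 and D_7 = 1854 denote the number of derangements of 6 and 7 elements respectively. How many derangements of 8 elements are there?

D_8 = (8-1)·(D_7 + D_6) = 7·(1854 + 265) = 7·2119 = 14833.

14833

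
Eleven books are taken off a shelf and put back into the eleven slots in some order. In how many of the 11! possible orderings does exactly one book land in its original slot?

14684571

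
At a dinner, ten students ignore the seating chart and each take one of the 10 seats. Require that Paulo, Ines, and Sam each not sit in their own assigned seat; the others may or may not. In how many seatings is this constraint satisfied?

2656080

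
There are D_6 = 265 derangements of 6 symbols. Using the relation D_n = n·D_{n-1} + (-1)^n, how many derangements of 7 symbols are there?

1854

D_7 = 7·265 - 1 = 1854.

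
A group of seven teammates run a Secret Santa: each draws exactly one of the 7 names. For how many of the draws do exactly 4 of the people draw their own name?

70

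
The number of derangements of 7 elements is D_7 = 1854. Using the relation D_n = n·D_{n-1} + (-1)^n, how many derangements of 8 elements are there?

D_8 = 8·1854 + 1 = 14833.

14833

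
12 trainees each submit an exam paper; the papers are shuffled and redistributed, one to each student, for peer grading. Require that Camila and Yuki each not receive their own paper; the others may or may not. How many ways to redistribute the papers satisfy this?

402796800

Inclusion-exclusion on the 2 forbidden self-matches:
Σ_{j=0}^{2} (-1)^j C(2,j)(12-j)!
= C(2,0)·12! - C(2,1)·11! + C(2,2)·10!
= 479001600 - 79833600 + 3628800
= 402796800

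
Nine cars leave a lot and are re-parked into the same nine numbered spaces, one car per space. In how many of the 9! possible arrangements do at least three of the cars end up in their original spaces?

# with exactly i fixed is C(9,i)·!(9-i); sum over i=3..9:
  i=3: C(9,3)·!6 = 84·265 = 22260
  i=4: C(9,4)·!5 = 126·44 = 5544
  i=5: C(9,5)·!4 = 126·9 = 1134
  i=6: C(9,6)·!3 = 84·2 = 168
  i=7: C(9,7)·!2 = 36·1 = 36
  i=8: C(9,8)·!1 = 9·0 = 0
  i=9: C(9,9)·!0 = 1·1 = 1
Total = 29143.

29143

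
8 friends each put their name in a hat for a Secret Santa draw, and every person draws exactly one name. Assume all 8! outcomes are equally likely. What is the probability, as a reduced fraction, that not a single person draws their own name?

2119/5760

Favorable outcomes: !8 = 14833.
Total outcomes: 8! = 40320.
Probability = 14833/40320 = 2119/5760.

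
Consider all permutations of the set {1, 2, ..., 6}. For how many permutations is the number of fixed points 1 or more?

# with exactly i fixed is C(6,i)·!(6-i); sum over i=1..6:
  i=1: C(6,1)·!5 = 6·44 = 264
  i=2: C(6,2)·!4 = 15·9 = 135
  i=3: C(6,3)·!3 = 20·2 = 40
  i=4: C(6,4)·!2 = 15·1 = 15
  i=5: C(6,5)·!1 = 6·0 = 0
  i=6: C(6,6)·!0 = 1·1 = 1
Total = 455.

455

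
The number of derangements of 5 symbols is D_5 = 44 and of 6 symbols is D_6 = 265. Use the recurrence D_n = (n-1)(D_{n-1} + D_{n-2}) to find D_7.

D_7 = (7-1)·(D_6 + D_5) = 6·(265 + 44) = 6·309 = 1854.

1854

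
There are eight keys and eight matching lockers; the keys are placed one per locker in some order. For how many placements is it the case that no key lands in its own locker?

!8 is the nearest integer to 8!/e.
8! = 40320, and 40320/e ≈ 14832.90, so !8 = 14833.

14833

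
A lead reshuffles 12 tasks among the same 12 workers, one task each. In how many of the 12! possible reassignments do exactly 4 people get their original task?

7342335

Choose which 4 of the 12 are fixed: C(12,4) = 495.
The remaining 8 must be deranged: !8 = 14833.
Total: 495 × 14833 = 7342335.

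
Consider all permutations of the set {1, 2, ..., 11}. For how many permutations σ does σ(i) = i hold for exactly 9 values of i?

Pick the 9 fixed positions: C(11,9) = 55 ways.
The other 2 form a derangement: !2 = 1.
Total: 55 × 1 = 55.

55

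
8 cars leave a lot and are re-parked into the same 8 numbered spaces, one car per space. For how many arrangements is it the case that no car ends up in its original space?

By inclusion-exclusion, !8 = Σ (-1)^k · 8!/k! for k=0..8
= 8! - 8!/1! + 8!/2! - 8!/3! + 8!/4! - 8!/5! + 8!/6! - 8!/7! + 8!/8!
= 40320 - 40320 + 20160 - 6720 + 1680 - 336 + 56 - 8 + 1
= 14833

14833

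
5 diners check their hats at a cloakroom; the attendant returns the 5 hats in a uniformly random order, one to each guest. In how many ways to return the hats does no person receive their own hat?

44

Use !n = n·!(n-1) + (-1)^n.
!5 = 5·9 - 1 = 44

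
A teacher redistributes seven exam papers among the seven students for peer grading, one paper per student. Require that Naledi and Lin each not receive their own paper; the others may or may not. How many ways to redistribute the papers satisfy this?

Inclusion-exclusion on the 2 forbidden self-matches:
Σ_{j=0}^{2} (-1)^j C(2,j)(7-j)!
= C(2,0)·7! - C(2,1)·6! + C(2,2)·5!
= 5040 - 1440 + 120
= 3720

3720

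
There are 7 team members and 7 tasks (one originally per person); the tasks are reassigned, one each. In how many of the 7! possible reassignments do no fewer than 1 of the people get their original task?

3186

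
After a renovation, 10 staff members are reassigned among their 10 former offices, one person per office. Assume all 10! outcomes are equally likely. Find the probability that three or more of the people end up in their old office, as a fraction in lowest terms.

145697/1814400

Favorable outcomes: Σ_{i≥3} C(10,i)·!(10-i) = 120·1854 + 210·265 + 252·44 + 210·9 + 120·2 + 45·1 + 10·0 + 1·1 = 291394.
Total outcomes: 10! = 3628800.
Probability = 291394/3628800 = 145697/1814400.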